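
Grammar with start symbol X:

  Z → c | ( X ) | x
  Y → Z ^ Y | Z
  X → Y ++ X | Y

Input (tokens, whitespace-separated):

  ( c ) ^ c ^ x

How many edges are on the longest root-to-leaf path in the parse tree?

[X [Y [Z ( [X [Y [Z c]]] )] ^ [Y [Z c] ^ [Y [Z x]]]]]

6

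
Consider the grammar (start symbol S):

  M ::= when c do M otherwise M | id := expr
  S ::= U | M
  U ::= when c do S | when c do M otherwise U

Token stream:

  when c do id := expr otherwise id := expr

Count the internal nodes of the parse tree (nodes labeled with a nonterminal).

[S [M when c do [M id := expr] otherwise [M id := expr]]]

4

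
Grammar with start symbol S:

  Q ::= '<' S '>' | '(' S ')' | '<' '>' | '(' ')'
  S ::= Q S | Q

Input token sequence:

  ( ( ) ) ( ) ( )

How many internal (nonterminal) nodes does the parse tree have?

8

[S [Q ( [S [Q ( )]] )] [S [Q ( )] [S [Q ( )]]]]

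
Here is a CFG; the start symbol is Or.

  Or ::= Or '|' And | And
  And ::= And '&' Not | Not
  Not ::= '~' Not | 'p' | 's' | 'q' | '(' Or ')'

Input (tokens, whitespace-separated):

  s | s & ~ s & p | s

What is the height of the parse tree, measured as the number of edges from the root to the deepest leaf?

6

[Or [Or [Or [And [Not s]]] | [And [And [And [Not s]] & [Not ~ [Not s]]] & [Not p]]] | [And [Not s]]]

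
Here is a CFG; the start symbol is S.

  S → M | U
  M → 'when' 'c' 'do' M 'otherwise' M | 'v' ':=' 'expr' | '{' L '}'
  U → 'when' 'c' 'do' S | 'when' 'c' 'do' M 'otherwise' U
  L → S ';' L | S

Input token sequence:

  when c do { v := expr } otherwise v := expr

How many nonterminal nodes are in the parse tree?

[S [M when c do [M { [L [S [M v := expr]]] }] otherwise [M v := expr]]]

7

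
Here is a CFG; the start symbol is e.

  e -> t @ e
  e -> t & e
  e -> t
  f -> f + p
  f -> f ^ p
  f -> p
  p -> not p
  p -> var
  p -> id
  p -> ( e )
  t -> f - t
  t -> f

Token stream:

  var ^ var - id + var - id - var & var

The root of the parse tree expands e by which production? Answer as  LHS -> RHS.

[e [t [f [f [p var]] ^ [p var]] - [t [f [f [p id]] + [p var]] - [t [f [p id]] - [t [f [p var]]]]]] & [e [t [f [p var]]]]]

e -> t & e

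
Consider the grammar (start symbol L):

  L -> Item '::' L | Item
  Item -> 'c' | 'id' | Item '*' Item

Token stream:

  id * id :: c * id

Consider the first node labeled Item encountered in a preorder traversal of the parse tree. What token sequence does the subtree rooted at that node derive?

id * id

[L [Item [Item id] * [Item id]] :: [L [Item [Item c] * [Item id]]]]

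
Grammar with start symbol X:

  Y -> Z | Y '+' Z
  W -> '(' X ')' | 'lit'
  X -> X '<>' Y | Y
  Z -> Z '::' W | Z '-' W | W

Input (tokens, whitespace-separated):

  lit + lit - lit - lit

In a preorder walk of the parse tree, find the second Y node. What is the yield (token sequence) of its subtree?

lit

[X [Y [Y [Z [W lit]]] + [Z [Z [Z [W lit]] - [W lit]] - [W lit]]]]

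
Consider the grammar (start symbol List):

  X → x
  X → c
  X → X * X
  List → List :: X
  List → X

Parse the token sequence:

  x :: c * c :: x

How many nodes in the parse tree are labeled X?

[List [List [List [X x]] :: [X [X c] * [X c]]] :: [X x]]

5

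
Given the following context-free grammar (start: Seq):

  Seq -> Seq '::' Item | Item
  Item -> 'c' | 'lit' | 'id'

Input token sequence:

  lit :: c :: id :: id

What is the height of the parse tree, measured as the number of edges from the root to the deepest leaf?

5

[Seq [Seq [Seq [Seq [Item lit]] :: [Item c]] :: [Item id]] :: [Item id]]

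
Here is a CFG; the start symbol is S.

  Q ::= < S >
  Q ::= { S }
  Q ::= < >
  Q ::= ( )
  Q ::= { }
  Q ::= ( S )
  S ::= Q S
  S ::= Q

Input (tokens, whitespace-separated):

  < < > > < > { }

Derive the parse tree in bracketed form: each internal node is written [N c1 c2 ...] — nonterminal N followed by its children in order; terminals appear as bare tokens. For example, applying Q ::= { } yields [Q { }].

S
Q S
< S > S
< Q > S
< < > > S
< < > > Q S
< < > > < > S
< < > > < > Q
< < > > < > { }

[S [Q < [S [Q < >]] >] [S [Q < >] [S [Q { }]]]]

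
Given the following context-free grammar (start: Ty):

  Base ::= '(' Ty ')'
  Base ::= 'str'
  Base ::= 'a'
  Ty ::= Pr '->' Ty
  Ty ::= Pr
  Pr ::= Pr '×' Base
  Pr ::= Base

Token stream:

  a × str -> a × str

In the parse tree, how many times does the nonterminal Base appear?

4

[Ty [Pr [Pr [Base a]] × [Base str]] -> [Ty [Pr [Pr [Base a]] × [Base str]]]]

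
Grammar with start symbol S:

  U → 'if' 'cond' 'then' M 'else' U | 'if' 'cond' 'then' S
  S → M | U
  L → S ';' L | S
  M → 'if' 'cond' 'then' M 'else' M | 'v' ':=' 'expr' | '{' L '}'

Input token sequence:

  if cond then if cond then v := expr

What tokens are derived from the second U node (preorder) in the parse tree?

[S [U if cond then [S [U if cond then [S [M v := expr]]]]]]

if cond then v := expr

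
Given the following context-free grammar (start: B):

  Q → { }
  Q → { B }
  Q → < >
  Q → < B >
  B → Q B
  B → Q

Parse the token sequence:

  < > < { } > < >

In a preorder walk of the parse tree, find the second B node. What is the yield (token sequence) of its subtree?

[B [Q < >] [B [Q < [B [Q { }]] >] [B [Q < >]]]]

< { } > < >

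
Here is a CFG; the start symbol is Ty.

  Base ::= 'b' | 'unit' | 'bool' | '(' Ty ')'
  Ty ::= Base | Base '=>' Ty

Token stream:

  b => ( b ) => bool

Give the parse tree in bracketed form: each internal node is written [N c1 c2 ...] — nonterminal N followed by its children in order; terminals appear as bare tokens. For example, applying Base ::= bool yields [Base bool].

Ty
Base => Ty
b => Ty
b => Base => Ty
b => ( Ty ) => Ty
b => ( Base ) => Ty
b => ( b ) => Ty
b => ( b ) => Base
b => ( b ) => bool

[Ty [Base b] => [Ty [Base ( [Ty [Base b]] )] => [Ty [Base bool]]]]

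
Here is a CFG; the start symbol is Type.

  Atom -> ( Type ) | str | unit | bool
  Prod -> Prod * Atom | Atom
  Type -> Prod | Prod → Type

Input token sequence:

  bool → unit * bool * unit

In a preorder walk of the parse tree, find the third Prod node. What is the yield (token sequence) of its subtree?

[Type [Prod [Atom bool]] → [Type [Prod [Prod [Prod [Atom unit]] * [Atom bool]] * [Atom unit]]]]

unit * bool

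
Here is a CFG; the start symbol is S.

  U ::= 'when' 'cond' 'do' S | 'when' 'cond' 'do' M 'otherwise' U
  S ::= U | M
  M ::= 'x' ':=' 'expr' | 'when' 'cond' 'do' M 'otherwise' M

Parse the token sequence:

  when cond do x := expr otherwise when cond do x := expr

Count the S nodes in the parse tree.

[S [U when cond do [M x := expr] otherwise [U when cond do [S [M x := expr]]]]]

2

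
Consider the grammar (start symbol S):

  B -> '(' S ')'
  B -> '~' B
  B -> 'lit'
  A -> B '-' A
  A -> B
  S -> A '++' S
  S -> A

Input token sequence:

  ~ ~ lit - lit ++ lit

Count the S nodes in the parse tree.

2

[S [A [B ~ [B ~ [B lit]]] - [A [B lit]]] ++ [S [A [B lit]]]]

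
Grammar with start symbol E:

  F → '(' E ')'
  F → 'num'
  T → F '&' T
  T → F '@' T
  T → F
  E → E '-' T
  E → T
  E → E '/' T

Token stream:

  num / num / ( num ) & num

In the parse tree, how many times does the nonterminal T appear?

[E [E [E [T [F num]]] / [T [F num]]] / [T [F ( [E [T [F num]]] )] & [T [F num]]]]

5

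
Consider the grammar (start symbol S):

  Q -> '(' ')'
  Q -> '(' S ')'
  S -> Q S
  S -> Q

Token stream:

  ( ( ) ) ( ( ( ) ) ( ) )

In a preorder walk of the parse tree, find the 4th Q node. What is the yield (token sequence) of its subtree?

( ( ) )

[S [Q ( [S [Q ( )]] )] [S [Q ( [S [Q ( [S [Q ( )]] )] [S [Q ( )]]] )]]]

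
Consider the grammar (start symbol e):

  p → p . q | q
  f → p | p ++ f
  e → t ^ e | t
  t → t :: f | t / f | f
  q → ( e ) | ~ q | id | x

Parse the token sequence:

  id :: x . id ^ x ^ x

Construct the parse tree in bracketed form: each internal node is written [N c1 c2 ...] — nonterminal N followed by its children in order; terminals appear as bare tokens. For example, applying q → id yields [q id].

[e [t [t [f [p [q id]]]] :: [f [p [p [q x]] . [q id]]]] ^ [e [t [f [p [q x]]]] ^ [e [t [f [p [q x]]]]]]]

e
t ^ e
t :: f ^ e
f :: f ^ e
p :: f ^ e
q :: f ^ e
id :: f ^ e
id :: p ^ e
id :: p . q ^ e
id :: q . q ^ e
id :: x . q ^ e
id :: x . id ^ e
id :: x . id ^ t ^ e
id :: x . id ^ f ^ e
id :: x . id ^ p ^ e
id :: x . id ^ q ^ e
id :: x . id ^ x ^ e
id :: x . id ^ x ^ t
id :: x . id ^ x ^ f
id :: x . id ^ x ^ p
id :: x . id ^ x ^ q
id :: x . id ^ x ^ x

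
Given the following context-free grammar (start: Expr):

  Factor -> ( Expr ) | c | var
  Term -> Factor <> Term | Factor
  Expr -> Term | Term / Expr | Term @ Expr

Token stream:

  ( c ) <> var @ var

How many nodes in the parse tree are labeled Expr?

3

[Expr [Term [Factor ( [Expr [Term [Factor c]]] )] <> [Term [Factor var]]] @ [Expr [Term [Factor var]]]]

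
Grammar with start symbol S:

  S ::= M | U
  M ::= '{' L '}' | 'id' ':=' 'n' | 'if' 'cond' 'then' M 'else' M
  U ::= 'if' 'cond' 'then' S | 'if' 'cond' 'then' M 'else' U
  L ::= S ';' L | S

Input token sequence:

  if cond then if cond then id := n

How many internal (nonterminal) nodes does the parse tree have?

6

[S [U if cond then [S [U if cond then [S [M id := n]]]]]]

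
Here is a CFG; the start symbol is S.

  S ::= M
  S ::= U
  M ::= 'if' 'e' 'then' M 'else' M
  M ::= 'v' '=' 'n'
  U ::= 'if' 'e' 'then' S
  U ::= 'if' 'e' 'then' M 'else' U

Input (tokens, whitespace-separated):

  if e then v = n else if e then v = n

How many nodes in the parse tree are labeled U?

[S [U if e then [M v = n] else [U if e then [S [M v = n]]]]]

2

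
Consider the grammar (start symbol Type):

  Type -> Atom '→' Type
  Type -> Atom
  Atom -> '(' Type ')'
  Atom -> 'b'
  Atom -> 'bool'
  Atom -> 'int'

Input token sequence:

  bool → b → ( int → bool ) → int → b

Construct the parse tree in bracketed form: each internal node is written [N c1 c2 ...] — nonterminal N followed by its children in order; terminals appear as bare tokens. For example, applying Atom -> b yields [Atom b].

Type
Atom → Type
bool → Type
bool → Atom → Type
bool → b → Type
bool → b → Atom → Type
bool → b → ( Type ) → Type
bool → b → ( Atom → Type ) → Type
bool → b → ( int → Type ) → Type
bool → b → ( int → Atom ) → Type
bool → b → ( int → bool ) → Type
bool → b → ( int → bool ) → Atom → Type
bool → b → ( int → bool ) → int → Type
bool → b → ( int → bool ) → int → Atom
bool → b → ( int → bool ) → int → b

[Type [Atom bool] → [Type [Atom b] → [Type [Atom ( [Type [Atom int] → [Type [Atom bool]]] )] → [Type [Atom int] → [Type [Atom b]]]]]]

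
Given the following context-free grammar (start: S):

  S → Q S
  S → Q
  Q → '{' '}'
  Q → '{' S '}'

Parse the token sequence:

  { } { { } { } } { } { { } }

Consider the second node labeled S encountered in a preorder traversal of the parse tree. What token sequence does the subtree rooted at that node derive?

{ { } { } } { } { { } }

[S [Q { }] [S [Q { [S [Q { }] [S [Q { }]]] }] [S [Q { }] [S [Q { [S [Q { }]] }]]]]]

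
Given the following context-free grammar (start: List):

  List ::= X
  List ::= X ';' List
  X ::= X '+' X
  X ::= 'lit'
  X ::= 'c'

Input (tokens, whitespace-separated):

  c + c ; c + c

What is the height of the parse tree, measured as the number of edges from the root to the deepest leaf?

[List [X [X c] + [X c]] ; [List [X [X c] + [X c]]]]

4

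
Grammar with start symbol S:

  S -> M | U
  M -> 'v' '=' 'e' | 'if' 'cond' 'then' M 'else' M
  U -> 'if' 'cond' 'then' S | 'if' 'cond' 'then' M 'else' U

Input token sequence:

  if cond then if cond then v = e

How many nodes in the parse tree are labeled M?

[S [U if cond then [S [U if cond then [S [M v = e]]]]]]

1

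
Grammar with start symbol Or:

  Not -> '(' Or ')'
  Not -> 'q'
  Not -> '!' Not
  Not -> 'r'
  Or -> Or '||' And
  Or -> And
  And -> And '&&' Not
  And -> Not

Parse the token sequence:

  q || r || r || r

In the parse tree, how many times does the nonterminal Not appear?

4

[Or [Or [Or [Or [And [Not q]]] || [And [Not r]]] || [And [Not r]]] || [And [Not r]]]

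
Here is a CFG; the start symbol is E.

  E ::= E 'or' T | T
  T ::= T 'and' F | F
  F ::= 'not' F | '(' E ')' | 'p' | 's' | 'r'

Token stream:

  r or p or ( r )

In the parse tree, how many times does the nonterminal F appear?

[E [E [E [T [F r]]] or [T [F p]]] or [T [F ( [E [T [F r]]] )]]]

4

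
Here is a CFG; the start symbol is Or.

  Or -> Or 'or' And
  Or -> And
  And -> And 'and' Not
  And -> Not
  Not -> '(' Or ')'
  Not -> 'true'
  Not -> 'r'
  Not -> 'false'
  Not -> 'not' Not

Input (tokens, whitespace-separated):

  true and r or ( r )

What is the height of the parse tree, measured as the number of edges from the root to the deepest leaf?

[Or [Or [And [And [Not true]] and [Not r]]] or [And [Not ( [Or [And [Not r]]] )]]]

6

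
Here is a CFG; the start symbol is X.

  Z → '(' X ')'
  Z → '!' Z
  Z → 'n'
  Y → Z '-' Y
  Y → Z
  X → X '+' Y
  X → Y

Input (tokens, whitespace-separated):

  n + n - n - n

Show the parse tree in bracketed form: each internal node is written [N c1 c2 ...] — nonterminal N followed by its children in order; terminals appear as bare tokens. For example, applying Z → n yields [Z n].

X
X + Y
Y + Y
Z + Y
n + Y
n + Z - Y
n + n - Y
n + n - Z - Y
n + n - n - Y
n + n - n - Z
n + n - n - n

[X [X [Y [Z n]]] + [Y [Z n] - [Y [Z n] - [Y [Z n]]]]]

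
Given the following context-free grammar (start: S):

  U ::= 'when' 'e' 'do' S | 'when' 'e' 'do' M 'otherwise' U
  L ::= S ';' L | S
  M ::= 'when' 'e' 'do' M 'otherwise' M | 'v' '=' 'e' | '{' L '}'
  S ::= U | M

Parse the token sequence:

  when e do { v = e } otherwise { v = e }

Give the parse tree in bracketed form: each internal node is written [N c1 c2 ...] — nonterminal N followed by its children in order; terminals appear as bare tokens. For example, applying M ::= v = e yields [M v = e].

S
M
when e do M otherwise M
when e do { L } otherwise M
when e do { S } otherwise M
when e do { M } otherwise M
when e do { v = e } otherwise M
when e do { v = e } otherwise { L }
when e do { v = e } otherwise { S }
when e do { v = e } otherwise { M }
when e do { v = e } otherwise { v = e }

[S [M when e do [M { [L [S [M v = e]]] }] otherwise [M { [L [S [M v = e]]] }]]]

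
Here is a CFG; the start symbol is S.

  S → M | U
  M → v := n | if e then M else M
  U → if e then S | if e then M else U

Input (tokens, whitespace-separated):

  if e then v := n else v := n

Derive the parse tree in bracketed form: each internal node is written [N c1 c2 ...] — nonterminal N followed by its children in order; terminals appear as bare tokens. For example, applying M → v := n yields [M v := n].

[S [M if e then [M v := n] else [M v := n]]]

S
M
if e then M else M
if e then v := n else M
if e then v := n else v := n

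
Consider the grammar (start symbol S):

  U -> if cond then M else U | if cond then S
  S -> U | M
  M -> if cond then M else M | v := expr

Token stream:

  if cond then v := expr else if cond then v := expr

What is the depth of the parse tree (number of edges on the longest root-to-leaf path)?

[S [U if cond then [M v := expr] else [U if cond then [S [M v := expr]]]]]

5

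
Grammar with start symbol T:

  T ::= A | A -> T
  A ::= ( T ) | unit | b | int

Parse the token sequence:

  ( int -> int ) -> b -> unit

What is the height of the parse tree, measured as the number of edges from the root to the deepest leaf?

[T [A ( [T [A int] -> [T [A int]]] )] -> [T [A b] -> [T [A unit]]]]

5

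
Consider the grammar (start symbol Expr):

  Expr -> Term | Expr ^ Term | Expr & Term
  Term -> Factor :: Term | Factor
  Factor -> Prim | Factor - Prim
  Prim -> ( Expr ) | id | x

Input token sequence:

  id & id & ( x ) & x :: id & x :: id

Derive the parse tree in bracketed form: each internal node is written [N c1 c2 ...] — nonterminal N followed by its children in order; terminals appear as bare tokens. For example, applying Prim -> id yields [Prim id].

[Expr [Expr [Expr [Expr [Expr [Term [Factor [Prim id]]]] & [Term [Factor [Prim id]]]] & [Term [Factor [Prim ( [Expr [Term [Factor [Prim x]]]] )]]]] & [Term [Factor [Prim x]] :: [Term [Factor [Prim id]]]]] & [Term [Factor [Prim x]] :: [Term [Factor [Prim id]]]]]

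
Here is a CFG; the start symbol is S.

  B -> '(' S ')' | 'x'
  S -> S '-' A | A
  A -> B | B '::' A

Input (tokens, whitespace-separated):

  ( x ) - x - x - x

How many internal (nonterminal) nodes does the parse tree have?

15

[S [S [S [S [A [B ( [S [A [B x]]] )]]] - [A [B x]]] - [A [B x]]] - [A [B x]]]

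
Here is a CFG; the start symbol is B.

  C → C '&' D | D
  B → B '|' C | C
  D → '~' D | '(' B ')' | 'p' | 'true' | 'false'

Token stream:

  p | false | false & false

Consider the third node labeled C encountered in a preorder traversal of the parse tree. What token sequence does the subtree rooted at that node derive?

[B [B [B [C [D p]]] | [C [D false]]] | [C [C [D false]] & [D false]]]

false & false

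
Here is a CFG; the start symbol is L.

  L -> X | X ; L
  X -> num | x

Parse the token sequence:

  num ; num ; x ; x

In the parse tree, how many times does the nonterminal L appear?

[L [X num] ; [L [X num] ; [L [X x] ; [L [X x]]]]]

4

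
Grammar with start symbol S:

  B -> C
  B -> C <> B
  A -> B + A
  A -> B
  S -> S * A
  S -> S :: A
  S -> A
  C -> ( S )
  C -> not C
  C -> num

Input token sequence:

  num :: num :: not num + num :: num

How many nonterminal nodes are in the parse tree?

20

[S [S [S [S [A [B [C num]]]] :: [A [B [C num]]]] :: [A [B [C not [C num]]] + [A [B [C num]]]]] :: [A [B [C num]]]]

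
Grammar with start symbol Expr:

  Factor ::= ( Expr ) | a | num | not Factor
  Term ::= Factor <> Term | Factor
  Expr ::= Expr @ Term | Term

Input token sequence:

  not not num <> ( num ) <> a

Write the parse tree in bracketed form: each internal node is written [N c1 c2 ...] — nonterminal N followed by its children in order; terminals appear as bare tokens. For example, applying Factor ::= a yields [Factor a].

[Expr [Term [Factor not [Factor not [Factor num]]] <> [Term [Factor ( [Expr [Term [Factor num]]] )] <> [Term [Factor a]]]]]

Expr
Term
Factor <> Term
not Factor <> Term
not not Factor <> Term
not not num <> Term
not not num <> Factor <> Term
not not num <> ( Expr ) <> Term
not not num <> ( Term ) <> Term
not not num <> ( Factor ) <> Term
not not num <> ( num ) <> Term
not not num <> ( num ) <> Factor
not not num <> ( num ) <> a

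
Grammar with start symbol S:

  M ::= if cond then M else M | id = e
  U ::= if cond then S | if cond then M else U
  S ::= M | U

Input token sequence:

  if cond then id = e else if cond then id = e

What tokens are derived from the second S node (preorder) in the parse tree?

[S [U if cond then [M id = e] else [U if cond then [S [M id = e]]]]]

id = e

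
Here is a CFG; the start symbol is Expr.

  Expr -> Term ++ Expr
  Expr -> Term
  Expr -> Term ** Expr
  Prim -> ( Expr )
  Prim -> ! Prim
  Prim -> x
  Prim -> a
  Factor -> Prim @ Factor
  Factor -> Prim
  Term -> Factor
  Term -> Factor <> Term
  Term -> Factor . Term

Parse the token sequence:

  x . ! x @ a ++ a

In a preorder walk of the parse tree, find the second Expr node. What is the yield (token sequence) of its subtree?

[Expr [Term [Factor [Prim x]] . [Term [Factor [Prim ! [Prim x]] @ [Factor [Prim a]]]]] ++ [Expr [Term [Factor [Prim a]]]]]

a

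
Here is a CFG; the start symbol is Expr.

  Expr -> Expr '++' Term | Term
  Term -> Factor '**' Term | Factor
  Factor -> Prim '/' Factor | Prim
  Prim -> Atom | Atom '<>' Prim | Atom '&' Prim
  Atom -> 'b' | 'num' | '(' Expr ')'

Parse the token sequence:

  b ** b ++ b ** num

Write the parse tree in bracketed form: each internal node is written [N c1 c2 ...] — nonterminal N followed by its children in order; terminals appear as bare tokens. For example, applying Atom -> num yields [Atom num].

Expr
Expr ++ Term
Term ++ Term
Factor ** Term ++ Term
Prim ** Term ++ Term
Atom ** Term ++ Term
b ** Term ++ Term
b ** Factor ++ Term
b ** Prim ++ Term
b ** Atom ++ Term
b ** b ++ Term
b ** b ++ Factor ** Term
b ** b ++ Prim ** Term
b ** b ++ Atom ** Term
b ** b ++ b ** Term
b ** b ++ b ** Factor
b ** b ++ b ** Prim
b ** b ++ b ** Atom
b ** b ++ b ** num

[Expr [Expr [Term [Factor [Prim [Atom b]]] ** [Term [Factor [Prim [Atom b]]]]]] ++ [Term [Factor [Prim [Atom b]]] ** [Term [Factor [Prim [Atom num]]]]]]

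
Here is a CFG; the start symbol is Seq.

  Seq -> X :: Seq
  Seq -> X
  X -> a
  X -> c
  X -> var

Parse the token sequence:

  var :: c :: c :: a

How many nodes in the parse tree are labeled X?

4

[Seq [X var] :: [Seq [X c] :: [Seq [X c] :: [Seq [X a]]]]]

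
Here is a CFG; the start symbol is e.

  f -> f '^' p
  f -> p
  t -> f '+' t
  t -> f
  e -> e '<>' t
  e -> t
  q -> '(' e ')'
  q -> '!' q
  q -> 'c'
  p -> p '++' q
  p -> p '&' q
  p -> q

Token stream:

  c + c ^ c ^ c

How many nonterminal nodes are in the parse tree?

[e [t [f [p [q c]]] + [t [f [f [f [p [q c]]] ^ [p [q c]]] ^ [p [q c]]]]]]

15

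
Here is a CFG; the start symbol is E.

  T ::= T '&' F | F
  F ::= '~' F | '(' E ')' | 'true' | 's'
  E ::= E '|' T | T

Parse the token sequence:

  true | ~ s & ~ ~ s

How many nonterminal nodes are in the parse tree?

11

[E [E [T [F true]]] | [T [T [F ~ [F s]]] & [F ~ [F ~ [F s]]]]]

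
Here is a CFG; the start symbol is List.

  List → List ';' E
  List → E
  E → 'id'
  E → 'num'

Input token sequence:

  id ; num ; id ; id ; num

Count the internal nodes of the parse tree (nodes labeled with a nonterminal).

10

[List [List [List [List [List [E id]] ; [E num]] ; [E id]] ; [E id]] ; [E num]]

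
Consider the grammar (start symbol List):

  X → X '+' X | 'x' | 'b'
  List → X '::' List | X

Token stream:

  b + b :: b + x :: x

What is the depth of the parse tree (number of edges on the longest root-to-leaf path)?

4

[List [X [X b] + [X b]] :: [List [X [X b] + [X x]] :: [List [X x]]]]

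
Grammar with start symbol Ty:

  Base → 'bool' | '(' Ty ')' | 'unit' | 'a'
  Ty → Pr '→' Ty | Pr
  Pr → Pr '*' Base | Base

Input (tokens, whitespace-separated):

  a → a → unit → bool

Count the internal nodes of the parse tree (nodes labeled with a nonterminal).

12

[Ty [Pr [Base a]] → [Ty [Pr [Base a]] → [Ty [Pr [Base unit]] → [Ty [Pr [Base bool]]]]]]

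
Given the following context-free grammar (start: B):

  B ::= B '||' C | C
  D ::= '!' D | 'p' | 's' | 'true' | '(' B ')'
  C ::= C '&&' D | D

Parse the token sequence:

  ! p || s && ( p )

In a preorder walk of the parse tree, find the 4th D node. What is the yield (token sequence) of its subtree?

[B [B [C [D ! [D p]]]] || [C [C [D s]] && [D ( [B [C [D p]]] )]]]

( p )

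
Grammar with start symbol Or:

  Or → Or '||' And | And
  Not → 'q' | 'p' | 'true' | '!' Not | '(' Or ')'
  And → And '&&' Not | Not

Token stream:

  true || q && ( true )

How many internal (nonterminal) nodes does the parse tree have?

11

[Or [Or [And [Not true]]] || [And [And [Not q]] && [Not ( [Or [And [Not true]]] )]]]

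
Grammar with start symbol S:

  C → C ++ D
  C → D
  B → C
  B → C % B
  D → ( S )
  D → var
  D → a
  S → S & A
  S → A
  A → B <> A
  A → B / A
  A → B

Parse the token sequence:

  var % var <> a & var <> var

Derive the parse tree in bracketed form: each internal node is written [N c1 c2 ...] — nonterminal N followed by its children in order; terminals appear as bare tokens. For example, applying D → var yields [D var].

[S [S [A [B [C [D var]] % [B [C [D var]]]] <> [A [B [C [D a]]]]]] & [A [B [C [D var]]] <> [A [B [C [D var]]]]]]

S
S & A
A & A
B <> A & A
C % B <> A & A
D % B <> A & A
var % B <> A & A
var % C <> A & A
var % D <> A & A
var % var <> A & A
var % var <> B & A
var % var <> C & A
var % var <> D & A
var % var <> a & A
var % var <> a & B <> A
var % var <> a & C <> A
var % var <> a & D <> A
var % var <> a & var <> A
var % var <> a & var <> B
var % var <> a & var <> C
var % var <> a & var <> D
var % var <> a & var <> var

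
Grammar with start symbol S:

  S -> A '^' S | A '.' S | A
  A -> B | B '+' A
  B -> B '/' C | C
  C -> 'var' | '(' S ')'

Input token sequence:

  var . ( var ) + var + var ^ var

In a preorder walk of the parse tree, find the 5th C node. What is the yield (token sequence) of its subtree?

var

[S [A [B [C var]]] . [S [A [B [C ( [S [A [B [C var]]]] )]] + [A [B [C var]] + [A [B [C var]]]]] ^ [S [A [B [C var]]]]]]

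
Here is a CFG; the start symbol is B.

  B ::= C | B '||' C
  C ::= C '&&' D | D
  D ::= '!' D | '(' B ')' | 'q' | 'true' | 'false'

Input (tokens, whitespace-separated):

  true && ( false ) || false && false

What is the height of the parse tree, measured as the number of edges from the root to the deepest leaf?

7

[B [B [C [C [D true]] && [D ( [B [C [D false]]] )]]] || [C [C [D false]] && [D false]]]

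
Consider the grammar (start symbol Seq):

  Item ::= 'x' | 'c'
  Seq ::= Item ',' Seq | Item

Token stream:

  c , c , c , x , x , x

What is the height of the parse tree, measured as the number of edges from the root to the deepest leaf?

7

[Seq [Item c] , [Seq [Item c] , [Seq [Item c] , [Seq [Item x] , [Seq [Item x] , [Seq [Item x]]]]]]]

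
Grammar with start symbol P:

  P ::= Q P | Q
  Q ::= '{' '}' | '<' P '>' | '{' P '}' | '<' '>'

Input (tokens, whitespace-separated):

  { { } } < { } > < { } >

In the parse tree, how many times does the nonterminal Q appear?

6

[P [Q { [P [Q { }]] }] [P [Q < [P [Q { }]] >] [P [Q < [P [Q { }]] >]]]]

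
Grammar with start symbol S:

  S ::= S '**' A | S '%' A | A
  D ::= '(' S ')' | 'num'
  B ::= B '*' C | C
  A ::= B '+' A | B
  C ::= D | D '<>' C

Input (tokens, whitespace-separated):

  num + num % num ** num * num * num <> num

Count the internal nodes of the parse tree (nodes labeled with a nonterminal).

27

[S [S [S [A [B [C [D num]]] + [A [B [C [D num]]]]]] % [A [B [C [D num]]]]] ** [A [B [B [B [C [D num]]] * [C [D num]]] * [C [D num] <> [C [D num]]]]]]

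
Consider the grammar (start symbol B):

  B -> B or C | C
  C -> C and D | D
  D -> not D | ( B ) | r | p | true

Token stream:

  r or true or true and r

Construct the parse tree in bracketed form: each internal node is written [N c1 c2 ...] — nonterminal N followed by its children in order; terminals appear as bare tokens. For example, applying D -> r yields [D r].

B
B or C
B or C or C
C or C or C
D or C or C
r or C or C
r or D or C
r or true or C
r or true or C and D
r or true or D and D
r or true or true and D
r or true or true and r

[B [B [B [C [D r]]] or [C [D true]]] or [C [C [D true]] and [D r]]]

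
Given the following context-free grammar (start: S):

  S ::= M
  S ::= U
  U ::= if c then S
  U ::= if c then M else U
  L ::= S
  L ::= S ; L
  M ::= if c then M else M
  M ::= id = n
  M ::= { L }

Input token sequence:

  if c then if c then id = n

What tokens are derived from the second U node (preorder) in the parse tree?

if c then id = n

[S [U if c then [S [U if c then [S [M id = n]]]]]]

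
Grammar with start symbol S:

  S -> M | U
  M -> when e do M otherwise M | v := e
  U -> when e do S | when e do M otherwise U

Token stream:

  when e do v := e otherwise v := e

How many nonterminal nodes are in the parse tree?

[S [M when e do [M v := e] otherwise [M v := e]]]

4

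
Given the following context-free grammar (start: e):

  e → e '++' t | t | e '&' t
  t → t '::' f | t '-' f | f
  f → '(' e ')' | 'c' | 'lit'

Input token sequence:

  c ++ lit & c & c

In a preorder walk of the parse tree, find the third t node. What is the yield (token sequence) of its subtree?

[e [e [e [e [t [f c]]] ++ [t [f lit]]] & [t [f c]]] & [t [f c]]]

c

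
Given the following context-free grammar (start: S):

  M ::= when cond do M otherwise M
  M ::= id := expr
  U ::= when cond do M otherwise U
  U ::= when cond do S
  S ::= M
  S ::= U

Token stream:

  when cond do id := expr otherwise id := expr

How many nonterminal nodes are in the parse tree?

4

[S [M when cond do [M id := expr] otherwise [M id := expr]]]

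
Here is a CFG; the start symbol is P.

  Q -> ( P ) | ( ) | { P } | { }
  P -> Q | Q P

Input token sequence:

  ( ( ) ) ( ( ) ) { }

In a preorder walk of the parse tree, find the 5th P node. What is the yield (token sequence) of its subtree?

{ }

[P [Q ( [P [Q ( )]] )] [P [Q ( [P [Q ( )]] )] [P [Q { }]]]]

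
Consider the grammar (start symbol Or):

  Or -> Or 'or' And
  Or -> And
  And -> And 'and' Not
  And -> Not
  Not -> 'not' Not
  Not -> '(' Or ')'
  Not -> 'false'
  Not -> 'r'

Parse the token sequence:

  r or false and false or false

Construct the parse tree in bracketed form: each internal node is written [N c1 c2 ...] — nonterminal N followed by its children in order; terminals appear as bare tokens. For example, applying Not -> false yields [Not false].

Or
Or or And
Or or And or And
And or And or And
Not or And or And
r or And or And
r or And and Not or And
r or Not and Not or And
r or false and Not or And
r or false and false or And
r or false and false or Not
r or false and false or false

[Or [Or [Or [And [Not r]]] or [And [And [Not false]] and [Not false]]] or [And [Not false]]]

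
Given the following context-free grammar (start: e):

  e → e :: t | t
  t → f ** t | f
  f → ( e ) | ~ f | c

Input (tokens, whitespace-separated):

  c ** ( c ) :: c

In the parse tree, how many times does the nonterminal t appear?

[e [e [t [f c] ** [t [f ( [e [t [f c]]] )]]]] :: [t [f c]]]

4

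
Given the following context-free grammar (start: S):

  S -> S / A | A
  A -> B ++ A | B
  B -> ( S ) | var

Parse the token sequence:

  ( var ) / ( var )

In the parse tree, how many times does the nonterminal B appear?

[S [S [A [B ( [S [A [B var]]] )]]] / [A [B ( [S [A [B var]]] )]]]

4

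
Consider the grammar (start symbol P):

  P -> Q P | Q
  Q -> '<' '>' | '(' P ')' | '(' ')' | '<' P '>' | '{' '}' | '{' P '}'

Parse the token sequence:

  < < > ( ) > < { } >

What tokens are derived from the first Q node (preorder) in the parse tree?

< < > ( ) >

[P [Q < [P [Q < >] [P [Q ( )]]] >] [P [Q < [P [Q { }]] >]]]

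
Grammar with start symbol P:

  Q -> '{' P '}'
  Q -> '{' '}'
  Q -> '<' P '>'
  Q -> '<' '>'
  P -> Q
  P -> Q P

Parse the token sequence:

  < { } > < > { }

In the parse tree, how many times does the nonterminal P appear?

4

[P [Q < [P [Q { }]] >] [P [Q < >] [P [Q { }]]]]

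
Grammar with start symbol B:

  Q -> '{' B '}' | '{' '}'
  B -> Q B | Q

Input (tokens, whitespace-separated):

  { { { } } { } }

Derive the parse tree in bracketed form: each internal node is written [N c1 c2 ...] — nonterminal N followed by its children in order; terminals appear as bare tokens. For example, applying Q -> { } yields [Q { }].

[B [Q { [B [Q { [B [Q { }]] }] [B [Q { }]]] }]]

B
Q
{ B }
{ Q B }
{ { B } B }
{ { Q } B }
{ { { } } B }
{ { { } } Q }
{ { { } } { } }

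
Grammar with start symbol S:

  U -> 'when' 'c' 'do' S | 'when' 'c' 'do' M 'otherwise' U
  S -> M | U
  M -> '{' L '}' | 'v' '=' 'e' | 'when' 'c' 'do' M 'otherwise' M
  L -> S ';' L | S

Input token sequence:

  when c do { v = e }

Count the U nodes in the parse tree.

1

[S [U when c do [S [M { [L [S [M v = e]]] }]]]]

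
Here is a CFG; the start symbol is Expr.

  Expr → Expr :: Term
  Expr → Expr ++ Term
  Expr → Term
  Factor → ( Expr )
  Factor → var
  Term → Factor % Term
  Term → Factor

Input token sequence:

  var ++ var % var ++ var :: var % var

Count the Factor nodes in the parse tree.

[Expr [Expr [Expr [Expr [Term [Factor var]]] ++ [Term [Factor var] % [Term [Factor var]]]] ++ [Term [Factor var]]] :: [Term [Factor var] % [Term [Factor var]]]]

6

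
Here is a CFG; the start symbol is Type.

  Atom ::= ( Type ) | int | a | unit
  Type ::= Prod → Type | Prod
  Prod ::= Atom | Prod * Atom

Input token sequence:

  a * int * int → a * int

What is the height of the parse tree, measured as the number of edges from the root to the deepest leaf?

5

[Type [Prod [Prod [Prod [Atom a]] * [Atom int]] * [Atom int]] → [Type [Prod [Prod [Atom a]] * [Atom int]]]]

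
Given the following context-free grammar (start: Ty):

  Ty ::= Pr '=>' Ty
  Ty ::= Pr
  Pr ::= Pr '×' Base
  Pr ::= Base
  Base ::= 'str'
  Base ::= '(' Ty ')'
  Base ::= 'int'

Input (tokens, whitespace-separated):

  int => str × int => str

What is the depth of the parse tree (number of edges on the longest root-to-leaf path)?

5

[Ty [Pr [Base int]] => [Ty [Pr [Pr [Base str]] × [Base int]] => [Ty [Pr [Base str]]]]]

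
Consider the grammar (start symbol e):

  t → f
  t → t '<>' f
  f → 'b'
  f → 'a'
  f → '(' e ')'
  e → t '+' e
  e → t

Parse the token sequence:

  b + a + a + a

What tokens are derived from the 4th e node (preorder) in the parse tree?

[e [t [f b]] + [e [t [f a]] + [e [t [f a]] + [e [t [f a]]]]]]

a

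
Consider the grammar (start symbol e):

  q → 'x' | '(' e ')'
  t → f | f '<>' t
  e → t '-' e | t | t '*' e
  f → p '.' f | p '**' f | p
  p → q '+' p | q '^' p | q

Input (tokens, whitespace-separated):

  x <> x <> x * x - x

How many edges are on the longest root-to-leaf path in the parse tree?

7

[e [t [f [p [q x]]] <> [t [f [p [q x]]] <> [t [f [p [q x]]]]]] * [e [t [f [p [q x]]]] - [e [t [f [p [q x]]]]]]]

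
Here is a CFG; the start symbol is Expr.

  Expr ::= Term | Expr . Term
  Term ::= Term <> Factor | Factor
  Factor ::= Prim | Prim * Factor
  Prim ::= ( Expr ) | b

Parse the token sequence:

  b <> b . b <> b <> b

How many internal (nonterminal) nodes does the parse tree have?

[Expr [Expr [Term [Term [Factor [Prim b]]] <> [Factor [Prim b]]]] . [Term [Term [Term [Factor [Prim b]]] <> [Factor [Prim b]]] <> [Factor [Prim b]]]]

17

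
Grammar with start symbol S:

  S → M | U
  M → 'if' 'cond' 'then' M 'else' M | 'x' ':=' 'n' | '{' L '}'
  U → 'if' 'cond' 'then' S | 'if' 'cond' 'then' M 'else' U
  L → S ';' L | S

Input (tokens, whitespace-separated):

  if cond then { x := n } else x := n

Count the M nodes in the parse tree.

[S [M if cond then [M { [L [S [M x := n]]] }] else [M x := n]]]

4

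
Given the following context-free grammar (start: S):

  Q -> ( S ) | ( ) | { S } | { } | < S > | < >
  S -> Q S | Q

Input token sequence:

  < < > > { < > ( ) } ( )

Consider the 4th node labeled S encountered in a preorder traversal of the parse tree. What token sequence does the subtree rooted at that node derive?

[S [Q < [S [Q < >]] >] [S [Q { [S [Q < >] [S [Q ( )]]] }] [S [Q ( )]]]]

< > ( )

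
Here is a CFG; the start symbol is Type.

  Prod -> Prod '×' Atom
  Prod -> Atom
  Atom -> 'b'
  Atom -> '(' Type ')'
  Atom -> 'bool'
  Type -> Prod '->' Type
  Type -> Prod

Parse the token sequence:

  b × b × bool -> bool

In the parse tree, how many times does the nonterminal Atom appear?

[Type [Prod [Prod [Prod [Atom b]] × [Atom b]] × [Atom bool]] -> [Type [Prod [Atom bool]]]]

4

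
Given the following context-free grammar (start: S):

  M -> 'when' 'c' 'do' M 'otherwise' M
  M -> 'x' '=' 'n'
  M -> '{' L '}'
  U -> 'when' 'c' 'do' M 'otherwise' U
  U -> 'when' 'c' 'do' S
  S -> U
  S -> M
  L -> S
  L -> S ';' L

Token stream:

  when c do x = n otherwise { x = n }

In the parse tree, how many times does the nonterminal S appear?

2

[S [M when c do [M x = n] otherwise [M { [L [S [M x = n]]] }]]]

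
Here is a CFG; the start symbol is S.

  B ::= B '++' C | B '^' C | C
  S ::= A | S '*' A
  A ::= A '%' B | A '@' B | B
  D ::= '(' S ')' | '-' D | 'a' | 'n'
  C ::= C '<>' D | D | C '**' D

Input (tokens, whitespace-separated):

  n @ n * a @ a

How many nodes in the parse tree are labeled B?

4

[S [S [A [A [B [C [D n]]]] @ [B [C [D n]]]]] * [A [A [B [C [D a]]]] @ [B [C [D a]]]]]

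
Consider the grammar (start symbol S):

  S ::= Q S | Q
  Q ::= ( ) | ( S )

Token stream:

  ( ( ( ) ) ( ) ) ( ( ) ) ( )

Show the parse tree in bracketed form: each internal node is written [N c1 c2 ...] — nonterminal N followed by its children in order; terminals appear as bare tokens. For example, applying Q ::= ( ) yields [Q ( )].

[S [Q ( [S [Q ( [S [Q ( )]] )] [S [Q ( )]]] )] [S [Q ( [S [Q ( )]] )] [S [Q ( )]]]]

S
Q S
( S ) S
( Q S ) S
( ( S ) S ) S
( ( Q ) S ) S
( ( ( ) ) S ) S
( ( ( ) ) Q ) S
( ( ( ) ) ( ) ) S
( ( ( ) ) ( ) ) Q S
( ( ( ) ) ( ) ) ( S ) S
( ( ( ) ) ( ) ) ( Q ) S
( ( ( ) ) ( ) ) ( ( ) ) S
( ( ( ) ) ( ) ) ( ( ) ) Q
( ( ( ) ) ( ) ) ( ( ) ) ( )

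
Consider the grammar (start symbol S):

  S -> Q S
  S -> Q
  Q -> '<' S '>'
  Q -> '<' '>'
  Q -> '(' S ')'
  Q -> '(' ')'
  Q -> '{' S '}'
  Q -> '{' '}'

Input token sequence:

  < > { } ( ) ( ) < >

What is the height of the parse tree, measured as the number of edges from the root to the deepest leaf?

6

[S [Q < >] [S [Q { }] [S [Q ( )] [S [Q ( )] [S [Q < >]]]]]]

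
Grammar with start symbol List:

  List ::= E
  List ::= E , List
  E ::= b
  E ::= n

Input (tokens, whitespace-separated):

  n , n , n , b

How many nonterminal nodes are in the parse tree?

[List [E n] , [List [E n] , [List [E n] , [List [E b]]]]]

8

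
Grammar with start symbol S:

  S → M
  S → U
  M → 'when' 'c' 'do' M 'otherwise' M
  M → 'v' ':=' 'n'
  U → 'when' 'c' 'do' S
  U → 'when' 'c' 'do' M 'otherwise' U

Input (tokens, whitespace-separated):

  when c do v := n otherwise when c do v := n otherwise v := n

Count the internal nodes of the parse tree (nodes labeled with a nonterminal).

[S [M when c do [M v := n] otherwise [M when c do [M v := n] otherwise [M v := n]]]]

6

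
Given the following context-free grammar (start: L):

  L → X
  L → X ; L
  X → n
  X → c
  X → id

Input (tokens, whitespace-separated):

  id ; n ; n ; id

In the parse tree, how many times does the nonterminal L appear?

4

[L [X id] ; [L [X n] ; [L [X n] ; [L [X id]]]]]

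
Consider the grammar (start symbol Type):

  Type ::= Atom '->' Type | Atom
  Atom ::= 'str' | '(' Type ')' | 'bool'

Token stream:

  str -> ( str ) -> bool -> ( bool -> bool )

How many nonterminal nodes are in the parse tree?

14

[Type [Atom str] -> [Type [Atom ( [Type [Atom str]] )] -> [Type [Atom bool] -> [Type [Atom ( [Type [Atom bool] -> [Type [Atom bool]]] )]]]]]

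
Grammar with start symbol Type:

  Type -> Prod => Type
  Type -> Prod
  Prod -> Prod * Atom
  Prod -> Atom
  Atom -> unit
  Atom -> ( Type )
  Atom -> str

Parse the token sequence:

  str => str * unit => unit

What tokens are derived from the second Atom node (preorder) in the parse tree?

str

[Type [Prod [Atom str]] => [Type [Prod [Prod [Atom str]] * [Atom unit]] => [Type [Prod [Atom unit]]]]]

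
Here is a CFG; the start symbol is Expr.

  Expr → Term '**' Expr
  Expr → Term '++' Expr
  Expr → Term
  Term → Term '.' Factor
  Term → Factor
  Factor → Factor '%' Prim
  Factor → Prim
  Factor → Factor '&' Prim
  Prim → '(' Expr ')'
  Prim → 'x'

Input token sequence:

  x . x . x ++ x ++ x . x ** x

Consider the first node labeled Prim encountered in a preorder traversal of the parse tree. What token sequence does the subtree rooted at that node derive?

x

[Expr [Term [Term [Term [Factor [Prim x]]] . [Factor [Prim x]]] . [Factor [Prim x]]] ++ [Expr [Term [Factor [Prim x]]] ++ [Expr [Term [Term [Factor [Prim x]]] . [Factor [Prim x]]] ** [Expr [Term [Factor [Prim x]]]]]]]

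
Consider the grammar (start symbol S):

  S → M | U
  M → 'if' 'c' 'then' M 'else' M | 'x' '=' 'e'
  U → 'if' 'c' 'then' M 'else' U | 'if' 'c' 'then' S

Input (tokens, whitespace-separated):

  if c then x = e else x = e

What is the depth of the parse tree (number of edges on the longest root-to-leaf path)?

[S [M if c then [M x = e] else [M x = e]]]

3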